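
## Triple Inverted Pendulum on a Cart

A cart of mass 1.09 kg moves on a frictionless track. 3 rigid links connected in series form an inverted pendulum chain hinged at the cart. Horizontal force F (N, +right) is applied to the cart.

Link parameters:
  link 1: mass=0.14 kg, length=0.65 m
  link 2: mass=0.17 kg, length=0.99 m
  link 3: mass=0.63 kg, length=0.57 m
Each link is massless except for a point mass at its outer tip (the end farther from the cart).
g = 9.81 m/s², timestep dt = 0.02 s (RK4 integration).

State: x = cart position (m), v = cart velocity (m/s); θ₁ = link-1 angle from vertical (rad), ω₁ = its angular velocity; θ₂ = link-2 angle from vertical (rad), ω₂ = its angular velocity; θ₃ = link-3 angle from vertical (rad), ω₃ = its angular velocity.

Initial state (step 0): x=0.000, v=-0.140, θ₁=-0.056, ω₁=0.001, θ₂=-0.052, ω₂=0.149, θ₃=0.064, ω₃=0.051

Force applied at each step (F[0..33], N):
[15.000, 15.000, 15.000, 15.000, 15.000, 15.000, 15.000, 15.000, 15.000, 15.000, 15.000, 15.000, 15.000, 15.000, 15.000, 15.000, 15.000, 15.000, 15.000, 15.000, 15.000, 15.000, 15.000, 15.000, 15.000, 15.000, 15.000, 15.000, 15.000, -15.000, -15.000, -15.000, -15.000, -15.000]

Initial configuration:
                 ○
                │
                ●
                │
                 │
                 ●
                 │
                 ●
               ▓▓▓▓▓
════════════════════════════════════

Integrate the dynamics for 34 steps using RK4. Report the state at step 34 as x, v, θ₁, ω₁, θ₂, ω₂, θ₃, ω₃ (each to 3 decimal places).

apply F[0]=+15.000 → step 1: x=0.000, v=0.144, θ₁=-0.061, ω₁=-0.462, θ₂=-0.050, ω₂=0.084, θ₃=0.067, ω₃=0.213
apply F[1]=+15.000 → step 2: x=0.006, v=0.428, θ₁=-0.075, ω₁=-0.944, θ₂=-0.049, ω₂=0.033, θ₃=0.072, ω₃=0.369
apply F[2]=+15.000 → step 3: x=0.017, v=0.714, θ₁=-0.099, ω₁=-1.454, θ₂=-0.048, ω₂=0.004, θ₃=0.081, ω₃=0.514
apply F[3]=+15.000 → step 4: x=0.034, v=1.000, θ₁=-0.133, ω₁=-1.989, θ₂=-0.048, ω₂=-0.001, θ₃=0.093, ω₃=0.636
apply F[4]=+15.000 → step 5: x=0.057, v=1.285, θ₁=-0.178, ω₁=-2.531, θ₂=-0.048, ω₂=0.012, θ₃=0.107, ω₃=0.720
apply F[5]=+15.000 → step 6: x=0.086, v=1.564, θ₁=-0.234, ω₁=-3.043, θ₂=-0.048, ω₂=0.024, θ₃=0.121, ω₃=0.750
apply F[6]=+15.000 → step 7: x=0.120, v=1.835, θ₁=-0.299, ω₁=-3.488, θ₂=-0.047, ω₂=0.009, θ₃=0.136, ω₃=0.724
apply F[7]=+15.000 → step 8: x=0.159, v=2.096, θ₁=-0.373, ω₁=-3.845, θ₂=-0.048, ω₂=-0.055, θ₃=0.150, ω₃=0.648
apply F[8]=+15.000 → step 9: x=0.203, v=2.346, θ₁=-0.453, ω₁=-4.116, θ₂=-0.050, ω₂=-0.177, θ₃=0.162, ω₃=0.539
apply F[9]=+15.000 → step 10: x=0.253, v=2.588, θ₁=-0.537, ω₁=-4.316, θ₂=-0.055, ω₂=-0.356, θ₃=0.171, ω₃=0.410
apply F[10]=+15.000 → step 11: x=0.307, v=2.823, θ₁=-0.625, ω₁=-4.462, θ₂=-0.065, ω₂=-0.585, θ₃=0.178, ω₃=0.269
apply F[11]=+15.000 → step 12: x=0.366, v=3.051, θ₁=-0.715, ω₁=-4.567, θ₂=-0.079, ω₂=-0.857, θ₃=0.182, ω₃=0.121
apply F[12]=+15.000 → step 13: x=0.429, v=3.273, θ₁=-0.807, ω₁=-4.638, θ₂=-0.099, ω₂=-1.167, θ₃=0.183, ω₃=-0.034
apply F[13]=+15.000 → step 14: x=0.497, v=3.489, θ₁=-0.901, ω₁=-4.677, θ₂=-0.126, ω₂=-1.509, θ₃=0.181, ω₃=-0.198
apply F[14]=+15.000 → step 15: x=0.568, v=3.701, θ₁=-0.994, ω₁=-4.682, θ₂=-0.160, ω₂=-1.878, θ₃=0.175, ω₃=-0.375
apply F[15]=+15.000 → step 16: x=0.645, v=3.908, θ₁=-1.088, ω₁=-4.647, θ₂=-0.201, ω₂=-2.268, θ₃=0.166, ω₃=-0.569
apply F[16]=+15.000 → step 17: x=0.725, v=4.111, θ₁=-1.180, ω₁=-4.565, θ₂=-0.250, ω₂=-2.671, θ₃=0.152, ω₃=-0.786
apply F[17]=+15.000 → step 18: x=0.809, v=4.310, θ₁=-1.270, ω₁=-4.429, θ₂=-0.308, ω₂=-3.082, θ₃=0.134, ω₃=-1.034
apply F[18]=+15.000 → step 19: x=0.897, v=4.506, θ₁=-1.357, ω₁=-4.230, θ₂=-0.374, ω₂=-3.490, θ₃=0.110, ω₃=-1.322
apply F[19]=+15.000 → step 20: x=0.989, v=4.700, θ₁=-1.439, ω₁=-3.959, θ₂=-0.447, ω₂=-3.887, θ₃=0.081, ω₃=-1.660
apply F[20]=+15.000 → step 21: x=1.085, v=4.892, θ₁=-1.514, ω₁=-3.610, θ₂=-0.529, ω₂=-4.265, θ₃=0.044, ω₃=-2.058
apply F[21]=+15.000 → step 22: x=1.185, v=5.083, θ₁=-1.582, ω₁=-3.178, θ₂=-0.618, ω₂=-4.615, θ₃=-0.002, ω₃=-2.529
apply F[22]=+15.000 → step 23: x=1.288, v=5.270, θ₁=-1.641, ω₁=-2.659, θ₂=-0.713, ω₂=-4.932, θ₃=-0.058, ω₃=-3.084
apply F[23]=+15.000 → step 24: x=1.396, v=5.452, θ₁=-1.688, ω₁=-2.053, θ₂=-0.815, ω₂=-5.208, θ₃=-0.126, ω₃=-3.742
apply F[24]=+15.000 → step 25: x=1.506, v=5.626, θ₁=-1.722, ω₁=-1.357, θ₂=-0.921, ω₂=-5.437, θ₃=-0.209, ω₃=-4.524
apply F[25]=+15.000 → step 26: x=1.621, v=5.784, θ₁=-1.742, ω₁=-0.570, θ₂=-1.032, ω₂=-5.605, θ₃=-0.308, ω₃=-5.468
apply F[26]=+15.000 → step 27: x=1.738, v=5.916, θ₁=-1.745, ω₁=0.308, θ₂=-1.145, ω₂=-5.686, θ₃=-0.429, ω₃=-6.631
apply F[27]=+15.000 → step 28: x=1.857, v=6.003, θ₁=-1.729, ω₁=1.271, θ₂=-1.258, ω₂=-5.623, θ₃=-0.576, ω₃=-8.108
apply F[28]=+15.000 → step 29: x=1.977, v=6.007, θ₁=-1.693, ω₁=2.291, θ₂=-1.368, ω₂=-5.297, θ₃=-0.756, ω₃=-10.055
apply F[29]=-15.000 → step 30: x=2.092, v=5.487, θ₁=-1.642, ω₁=2.807, θ₂=-1.467, ω₂=-4.493, θ₃=-0.975, ω₃=-11.874
apply F[30]=-15.000 → step 31: x=2.195, v=4.784, θ₁=-1.583, ω₁=3.059, θ₂=-1.545, ω₂=-3.311, θ₃=-1.234, ω₃=-14.077
apply F[31]=-15.000 → step 32: x=2.282, v=3.813, θ₁=-1.525, ω₁=2.554, θ₂=-1.598, ω₂=-2.058, θ₃=-1.535, ω₃=-15.748
apply F[32]=-15.000 → step 33: x=2.348, v=2.815, θ₁=-1.487, ω₁=1.216, θ₂=-1.635, ω₂=-1.882, θ₃=-1.847, ω₃=-15.087
apply F[33]=-15.000 → step 34: x=2.397, v=2.119, θ₁=-1.476, ω₁=-0.071, θ₂=-1.680, ω₂=-2.689, θ₃=-2.130, ω₃=-13.228

Answer: x=2.397, v=2.119, θ₁=-1.476, ω₁=-0.071, θ₂=-1.680, ω₂=-2.689, θ₃=-2.130, ω₃=-13.228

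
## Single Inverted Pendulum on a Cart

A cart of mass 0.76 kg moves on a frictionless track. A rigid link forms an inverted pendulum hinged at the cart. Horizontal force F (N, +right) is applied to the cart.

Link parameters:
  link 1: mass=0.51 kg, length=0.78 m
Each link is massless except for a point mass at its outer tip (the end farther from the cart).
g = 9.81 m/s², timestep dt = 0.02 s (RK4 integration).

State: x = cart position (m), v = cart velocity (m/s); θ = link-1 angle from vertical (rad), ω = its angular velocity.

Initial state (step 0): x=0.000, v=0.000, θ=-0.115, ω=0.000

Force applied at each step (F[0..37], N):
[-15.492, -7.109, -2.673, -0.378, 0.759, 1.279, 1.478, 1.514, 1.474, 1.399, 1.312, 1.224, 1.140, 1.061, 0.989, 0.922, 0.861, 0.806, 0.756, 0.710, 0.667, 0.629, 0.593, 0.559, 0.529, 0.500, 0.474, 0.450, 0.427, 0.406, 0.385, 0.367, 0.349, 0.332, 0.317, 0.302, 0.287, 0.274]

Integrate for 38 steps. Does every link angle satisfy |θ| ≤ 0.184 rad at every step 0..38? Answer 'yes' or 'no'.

apply F[0]=-15.492 → step 1: x=-0.004, v=-0.390, θ=-0.110, ω=0.468
apply F[1]=-7.109 → step 2: x=-0.013, v=-0.562, θ=-0.099, ω=0.661
apply F[2]=-2.673 → step 3: x=-0.025, v=-0.620, θ=-0.085, ω=0.713
apply F[3]=-0.378 → step 4: x=-0.038, v=-0.621, θ=-0.071, ω=0.693
apply F[4]=+0.759 → step 5: x=-0.050, v=-0.592, θ=-0.058, ω=0.641
apply F[5]=+1.279 → step 6: x=-0.061, v=-0.552, θ=-0.046, ω=0.577
apply F[6]=+1.478 → step 7: x=-0.072, v=-0.508, θ=-0.035, ω=0.510
apply F[7]=+1.514 → step 8: x=-0.082, v=-0.465, θ=-0.025, ω=0.446
apply F[8]=+1.474 → step 9: x=-0.090, v=-0.423, θ=-0.017, ω=0.388
apply F[9]=+1.399 → step 10: x=-0.098, v=-0.385, θ=-0.010, ω=0.335
apply F[10]=+1.312 → step 11: x=-0.106, v=-0.349, θ=-0.004, ω=0.288
apply F[11]=+1.224 → step 12: x=-0.112, v=-0.317, θ=0.002, ω=0.247
apply F[12]=+1.140 → step 13: x=-0.119, v=-0.287, θ=0.006, ω=0.210
apply F[13]=+1.061 → step 14: x=-0.124, v=-0.261, θ=0.010, ω=0.178
apply F[14]=+0.989 → step 15: x=-0.129, v=-0.236, θ=0.013, ω=0.149
apply F[15]=+0.922 → step 16: x=-0.133, v=-0.214, θ=0.016, ω=0.124
apply F[16]=+0.861 → step 17: x=-0.138, v=-0.193, θ=0.018, ω=0.103
apply F[17]=+0.806 → step 18: x=-0.141, v=-0.175, θ=0.020, ω=0.084
apply F[18]=+0.756 → step 19: x=-0.145, v=-0.158, θ=0.022, ω=0.067
apply F[19]=+0.710 → step 20: x=-0.148, v=-0.142, θ=0.023, ω=0.052
apply F[20]=+0.667 → step 21: x=-0.150, v=-0.127, θ=0.024, ω=0.040
apply F[21]=+0.629 → step 22: x=-0.153, v=-0.114, θ=0.025, ω=0.029
apply F[22]=+0.593 → step 23: x=-0.155, v=-0.102, θ=0.025, ω=0.019
apply F[23]=+0.559 → step 24: x=-0.157, v=-0.090, θ=0.025, ω=0.011
apply F[24]=+0.529 → step 25: x=-0.158, v=-0.080, θ=0.026, ω=0.004
apply F[25]=+0.500 → step 26: x=-0.160, v=-0.070, θ=0.026, ω=-0.002
apply F[26]=+0.474 → step 27: x=-0.161, v=-0.061, θ=0.026, ω=-0.007
apply F[27]=+0.450 → step 28: x=-0.162, v=-0.052, θ=0.025, ω=-0.012
apply F[28]=+0.427 → step 29: x=-0.163, v=-0.045, θ=0.025, ω=-0.016
apply F[29]=+0.406 → step 30: x=-0.164, v=-0.037, θ=0.025, ω=-0.019
apply F[30]=+0.385 → step 31: x=-0.165, v=-0.030, θ=0.024, ω=-0.022
apply F[31]=+0.367 → step 32: x=-0.165, v=-0.024, θ=0.024, ω=-0.024
apply F[32]=+0.349 → step 33: x=-0.166, v=-0.018, θ=0.023, ω=-0.026
apply F[33]=+0.332 → step 34: x=-0.166, v=-0.012, θ=0.023, ω=-0.027
apply F[34]=+0.317 → step 35: x=-0.166, v=-0.007, θ=0.022, ω=-0.028
apply F[35]=+0.302 → step 36: x=-0.166, v=-0.002, θ=0.022, ω=-0.029
apply F[36]=+0.287 → step 37: x=-0.166, v=0.003, θ=0.021, ω=-0.030
apply F[37]=+0.274 → step 38: x=-0.166, v=0.008, θ=0.021, ω=-0.030
Max |angle| over trajectory = 0.115 rad; bound = 0.184 → within bound.

Answer: yes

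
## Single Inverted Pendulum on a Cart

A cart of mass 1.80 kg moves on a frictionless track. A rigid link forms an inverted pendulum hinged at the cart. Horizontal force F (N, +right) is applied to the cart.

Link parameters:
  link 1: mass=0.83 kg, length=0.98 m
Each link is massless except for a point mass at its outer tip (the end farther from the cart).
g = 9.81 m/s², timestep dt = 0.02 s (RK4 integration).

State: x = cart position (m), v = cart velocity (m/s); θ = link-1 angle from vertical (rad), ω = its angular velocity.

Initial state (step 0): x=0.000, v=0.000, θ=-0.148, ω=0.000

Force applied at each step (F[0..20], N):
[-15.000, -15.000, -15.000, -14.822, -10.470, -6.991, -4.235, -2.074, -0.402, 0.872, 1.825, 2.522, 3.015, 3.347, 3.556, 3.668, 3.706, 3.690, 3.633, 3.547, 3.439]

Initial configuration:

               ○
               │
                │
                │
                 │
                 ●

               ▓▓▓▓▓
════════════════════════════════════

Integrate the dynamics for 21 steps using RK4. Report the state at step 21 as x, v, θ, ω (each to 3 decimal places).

apply F[0]=-15.000 → step 1: x=-0.002, v=-0.152, θ=-0.147, ω=0.124
apply F[1]=-15.000 → step 2: x=-0.006, v=-0.304, θ=-0.143, ω=0.249
apply F[2]=-15.000 → step 3: x=-0.014, v=-0.457, θ=-0.137, ω=0.375
apply F[3]=-14.822 → step 4: x=-0.024, v=-0.609, θ=-0.128, ω=0.502
apply F[4]=-10.470 → step 5: x=-0.038, v=-0.714, θ=-0.117, ω=0.584
apply F[5]=-6.991 → step 6: x=-0.053, v=-0.782, θ=-0.105, ω=0.631
apply F[6]=-4.235 → step 7: x=-0.069, v=-0.820, θ=-0.092, ω=0.650
apply F[7]=-2.074 → step 8: x=-0.085, v=-0.836, θ=-0.079, ω=0.649
apply F[8]=-0.402 → step 9: x=-0.102, v=-0.834, θ=-0.066, ω=0.632
apply F[9]=+0.872 → step 10: x=-0.118, v=-0.819, θ=-0.054, ω=0.605
apply F[10]=+1.825 → step 11: x=-0.134, v=-0.794, θ=-0.042, ω=0.570
apply F[11]=+2.522 → step 12: x=-0.150, v=-0.763, θ=-0.031, ω=0.531
apply F[12]=+3.015 → step 13: x=-0.165, v=-0.727, θ=-0.021, ω=0.489
apply F[13]=+3.347 → step 14: x=-0.179, v=-0.689, θ=-0.012, ω=0.447
apply F[14]=+3.556 → step 15: x=-0.192, v=-0.649, θ=-0.003, ω=0.404
apply F[15]=+3.668 → step 16: x=-0.205, v=-0.608, θ=0.004, ω=0.363
apply F[16]=+3.706 → step 17: x=-0.217, v=-0.568, θ=0.011, ω=0.323
apply F[17]=+3.690 → step 18: x=-0.228, v=-0.528, θ=0.017, ω=0.286
apply F[18]=+3.633 → step 19: x=-0.238, v=-0.489, θ=0.023, ω=0.250
apply F[19]=+3.547 → step 20: x=-0.247, v=-0.452, θ=0.027, ω=0.217
apply F[20]=+3.439 → step 21: x=-0.256, v=-0.417, θ=0.031, ω=0.187

Answer: x=-0.256, v=-0.417, θ=0.031, ω=0.187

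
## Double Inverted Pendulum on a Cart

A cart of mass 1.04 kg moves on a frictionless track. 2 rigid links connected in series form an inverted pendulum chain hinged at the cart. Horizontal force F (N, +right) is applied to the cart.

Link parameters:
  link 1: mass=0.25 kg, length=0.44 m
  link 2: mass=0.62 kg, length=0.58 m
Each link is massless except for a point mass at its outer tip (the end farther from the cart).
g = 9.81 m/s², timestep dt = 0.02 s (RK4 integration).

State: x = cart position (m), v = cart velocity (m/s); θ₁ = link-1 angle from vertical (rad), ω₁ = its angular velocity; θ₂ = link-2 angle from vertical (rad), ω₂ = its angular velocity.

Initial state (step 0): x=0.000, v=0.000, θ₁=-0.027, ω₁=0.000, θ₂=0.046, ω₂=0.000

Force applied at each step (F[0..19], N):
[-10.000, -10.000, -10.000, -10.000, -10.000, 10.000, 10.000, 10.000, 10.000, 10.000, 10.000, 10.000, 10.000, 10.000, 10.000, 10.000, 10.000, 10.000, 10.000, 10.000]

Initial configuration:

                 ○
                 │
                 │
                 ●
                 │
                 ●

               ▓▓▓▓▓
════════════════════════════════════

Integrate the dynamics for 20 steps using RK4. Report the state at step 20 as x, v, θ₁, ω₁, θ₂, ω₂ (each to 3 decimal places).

Answer: x=0.035, v=1.473, θ₁=0.217, ω₁=-0.052, θ₂=-0.120, ω₂=-2.226

Derivation:
apply F[0]=-10.000 → step 1: x=-0.002, v=-0.188, θ₁=-0.024, ω₁=0.335, θ₂=0.047, ω₂=0.086
apply F[1]=-10.000 → step 2: x=-0.008, v=-0.377, θ₁=-0.014, ω₁=0.683, θ₂=0.049, ω₂=0.164
apply F[2]=-10.000 → step 3: x=-0.017, v=-0.569, θ₁=0.004, ω₁=1.055, θ₂=0.053, ω₂=0.229
apply F[3]=-10.000 → step 4: x=-0.030, v=-0.763, θ₁=0.029, ω₁=1.464, θ₂=0.058, ω₂=0.271
apply F[4]=-10.000 → step 5: x=-0.048, v=-0.962, θ₁=0.063, ω₁=1.920, θ₂=0.064, ω₂=0.287
apply F[5]=+10.000 → step 6: x=-0.065, v=-0.782, θ₁=0.097, ω₁=1.563, θ₂=0.070, ω₂=0.272
apply F[6]=+10.000 → step 7: x=-0.079, v=-0.608, θ₁=0.126, ω₁=1.263, θ₂=0.075, ω₂=0.225
apply F[7]=+10.000 → step 8: x=-0.089, v=-0.439, θ₁=0.148, ω₁=1.014, θ₂=0.078, ω₂=0.151
apply F[8]=+10.000 → step 9: x=-0.096, v=-0.274, θ₁=0.166, ω₁=0.805, θ₂=0.081, ω₂=0.053
apply F[9]=+10.000 → step 10: x=-0.100, v=-0.112, θ₁=0.181, ω₁=0.632, θ₂=0.080, ω₂=-0.065
apply F[10]=+10.000 → step 11: x=-0.101, v=0.047, θ₁=0.192, ω₁=0.487, θ₂=0.078, ω₂=-0.202
apply F[11]=+10.000 → step 12: x=-0.098, v=0.204, θ₁=0.200, ω₁=0.366, θ₂=0.072, ω₂=-0.357
apply F[12]=+10.000 → step 13: x=-0.093, v=0.361, θ₁=0.207, ω₁=0.268, θ₂=0.063, ω₂=-0.529
apply F[13]=+10.000 → step 14: x=-0.084, v=0.517, θ₁=0.211, ω₁=0.188, θ₂=0.051, ω₂=-0.718
apply F[14]=+10.000 → step 15: x=-0.072, v=0.673, θ₁=0.214, ω₁=0.125, θ₂=0.035, ω₂=-0.925
apply F[15]=+10.000 → step 16: x=-0.057, v=0.830, θ₁=0.216, ω₁=0.077, θ₂=0.014, ω₂=-1.151
apply F[16]=+10.000 → step 17: x=-0.039, v=0.988, θ₁=0.217, ω₁=0.040, θ₂=-0.012, ω₂=-1.395
apply F[17]=+10.000 → step 18: x=-0.018, v=1.147, θ₁=0.218, ω₁=0.011, θ₂=-0.042, ω₂=-1.658
apply F[18]=+10.000 → step 19: x=0.007, v=1.309, θ₁=0.218, ω₁=-0.017, θ₂=-0.078, ω₂=-1.936
apply F[19]=+10.000 → step 20: x=0.035, v=1.473, θ₁=0.217, ω₁=-0.052, θ₂=-0.120, ω₂=-2.226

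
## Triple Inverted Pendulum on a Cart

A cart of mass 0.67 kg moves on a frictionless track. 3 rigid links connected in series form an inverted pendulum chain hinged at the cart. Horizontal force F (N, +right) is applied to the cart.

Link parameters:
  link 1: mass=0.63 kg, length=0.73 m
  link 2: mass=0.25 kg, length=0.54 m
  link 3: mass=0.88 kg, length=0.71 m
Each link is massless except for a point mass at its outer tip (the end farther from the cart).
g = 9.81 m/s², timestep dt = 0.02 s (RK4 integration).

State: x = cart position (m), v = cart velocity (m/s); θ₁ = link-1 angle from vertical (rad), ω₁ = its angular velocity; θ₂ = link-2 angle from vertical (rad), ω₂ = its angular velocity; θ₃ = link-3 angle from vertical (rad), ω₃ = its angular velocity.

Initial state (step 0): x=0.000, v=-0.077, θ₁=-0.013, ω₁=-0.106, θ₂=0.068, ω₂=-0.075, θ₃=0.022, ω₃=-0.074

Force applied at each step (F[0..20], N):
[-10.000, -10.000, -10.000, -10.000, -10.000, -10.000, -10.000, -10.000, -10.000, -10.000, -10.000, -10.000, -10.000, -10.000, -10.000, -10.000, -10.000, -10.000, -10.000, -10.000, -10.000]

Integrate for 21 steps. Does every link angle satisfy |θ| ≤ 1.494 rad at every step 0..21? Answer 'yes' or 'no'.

Answer: yes

Derivation:
apply F[0]=-10.000 → step 1: x=-0.004, v=-0.369, θ₁=-0.012, ω₁=0.252, θ₂=0.068, ω₂=0.066, θ₃=0.020, ω₃=-0.132
apply F[1]=-10.000 → step 2: x=-0.015, v=-0.663, θ₁=-0.003, ω₁=0.617, θ₂=0.071, ω₂=0.205, θ₃=0.017, ω₃=-0.193
apply F[2]=-10.000 → step 3: x=-0.031, v=-0.964, θ₁=0.013, ω₁=1.000, θ₂=0.076, ω₂=0.338, θ₃=0.012, ω₃=-0.260
apply F[3]=-10.000 → step 4: x=-0.053, v=-1.273, θ₁=0.037, ω₁=1.408, θ₂=0.084, ω₂=0.458, θ₃=0.006, ω₃=-0.332
apply F[4]=-10.000 → step 5: x=-0.082, v=-1.590, θ₁=0.070, ω₁=1.843, θ₂=0.094, ω₂=0.557, θ₃=-0.001, ω₃=-0.404
apply F[5]=-10.000 → step 6: x=-0.117, v=-1.911, θ₁=0.111, ω₁=2.303, θ₂=0.106, ω₂=0.626, θ₃=-0.010, ω₃=-0.467
apply F[6]=-10.000 → step 7: x=-0.158, v=-2.227, θ₁=0.162, ω₁=2.771, θ₂=0.119, ω₂=0.659, θ₃=-0.020, ω₃=-0.505
apply F[7]=-10.000 → step 8: x=-0.206, v=-2.525, θ₁=0.222, ω₁=3.221, θ₂=0.132, ω₂=0.656, θ₃=-0.030, ω₃=-0.502
apply F[8]=-10.000 → step 9: x=-0.259, v=-2.790, θ₁=0.290, ω₁=3.627, θ₂=0.145, ω₂=0.631, θ₃=-0.039, ω₃=-0.447
apply F[9]=-10.000 → step 10: x=-0.317, v=-3.014, θ₁=0.367, ω₁=3.965, θ₂=0.157, ω₂=0.606, θ₃=-0.047, ω₃=-0.342
apply F[10]=-10.000 → step 11: x=-0.379, v=-3.191, θ₁=0.449, ω₁=4.231, θ₂=0.170, ω₂=0.604, θ₃=-0.053, ω₃=-0.196
apply F[11]=-10.000 → step 12: x=-0.445, v=-3.326, θ₁=0.535, ω₁=4.431, θ₂=0.182, ω₂=0.644, θ₃=-0.055, ω₃=-0.024
apply F[12]=-10.000 → step 13: x=-0.512, v=-3.425, θ₁=0.625, ω₁=4.578, θ₂=0.196, ω₂=0.734, θ₃=-0.054, ω₃=0.162
apply F[13]=-10.000 → step 14: x=-0.581, v=-3.494, θ₁=0.718, ω₁=4.687, θ₂=0.212, ω₂=0.873, θ₃=-0.049, ω₃=0.352
apply F[14]=-10.000 → step 15: x=-0.652, v=-3.538, θ₁=0.813, ω₁=4.772, θ₂=0.231, ω₂=1.058, θ₃=-0.040, ω₃=0.543
apply F[15]=-10.000 → step 16: x=-0.723, v=-3.561, θ₁=0.909, ω₁=4.841, θ₂=0.254, ω₂=1.284, θ₃=-0.027, ω₃=0.732
apply F[16]=-10.000 → step 17: x=-0.794, v=-3.565, θ₁=1.006, ω₁=4.899, θ₂=0.282, ω₂=1.545, θ₃=-0.010, ω₃=0.922
apply F[17]=-10.000 → step 18: x=-0.865, v=-3.553, θ₁=1.105, ω₁=4.951, θ₂=0.316, ω₂=1.834, θ₃=0.010, ω₃=1.115
apply F[18]=-10.000 → step 19: x=-0.936, v=-3.524, θ₁=1.204, ω₁=4.999, θ₂=0.356, ω₂=2.144, θ₃=0.034, ω₃=1.314
apply F[19]=-10.000 → step 20: x=-1.006, v=-3.480, θ₁=1.305, ω₁=5.043, θ₂=0.402, ω₂=2.471, θ₃=0.063, ω₃=1.526
apply F[20]=-10.000 → step 21: x=-1.075, v=-3.422, θ₁=1.406, ω₁=5.082, θ₂=0.455, ω₂=2.808, θ₃=0.096, ω₃=1.754
Max |angle| over trajectory = 1.406 rad; bound = 1.494 → within bound.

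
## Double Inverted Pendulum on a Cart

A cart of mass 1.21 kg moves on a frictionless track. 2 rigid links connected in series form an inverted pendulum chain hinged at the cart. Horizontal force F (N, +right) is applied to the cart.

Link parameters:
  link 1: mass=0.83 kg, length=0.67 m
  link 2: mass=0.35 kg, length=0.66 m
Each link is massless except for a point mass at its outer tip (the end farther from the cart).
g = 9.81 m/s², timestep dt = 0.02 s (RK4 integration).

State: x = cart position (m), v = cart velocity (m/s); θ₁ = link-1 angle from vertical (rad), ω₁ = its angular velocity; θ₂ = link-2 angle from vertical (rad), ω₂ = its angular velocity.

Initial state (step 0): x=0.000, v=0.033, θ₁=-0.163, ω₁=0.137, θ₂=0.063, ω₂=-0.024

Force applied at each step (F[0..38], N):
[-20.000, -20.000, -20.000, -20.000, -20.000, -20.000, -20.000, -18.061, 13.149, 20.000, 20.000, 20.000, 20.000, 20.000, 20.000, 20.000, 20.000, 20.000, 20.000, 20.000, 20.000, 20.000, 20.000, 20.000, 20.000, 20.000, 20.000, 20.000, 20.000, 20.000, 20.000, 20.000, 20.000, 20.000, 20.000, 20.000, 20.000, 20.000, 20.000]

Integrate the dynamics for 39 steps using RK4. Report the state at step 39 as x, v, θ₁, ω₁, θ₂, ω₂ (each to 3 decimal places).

Answer: x=0.466, v=3.941, θ₁=1.050, ω₁=0.458, θ₂=-1.387, ω₂=-7.526

Derivation:
apply F[0]=-20.000 → step 1: x=-0.002, v=-0.261, θ₁=-0.157, ω₁=0.492, θ₂=0.064, ω₂=0.088
apply F[1]=-20.000 → step 2: x=-0.010, v=-0.558, θ₁=-0.143, ω₁=0.856, θ₂=0.066, ω₂=0.193
apply F[2]=-20.000 → step 3: x=-0.025, v=-0.861, θ₁=-0.122, ω₁=1.238, θ₂=0.071, ω₂=0.286
apply F[3]=-20.000 → step 4: x=-0.045, v=-1.170, θ₁=-0.094, ω₁=1.644, θ₂=0.078, ω₂=0.364
apply F[4]=-20.000 → step 5: x=-0.072, v=-1.488, θ₁=-0.056, ω₁=2.078, θ₂=0.086, ω₂=0.422
apply F[5]=-20.000 → step 6: x=-0.105, v=-1.814, θ₁=-0.010, ω₁=2.544, θ₂=0.095, ω₂=0.458
apply F[6]=-20.000 → step 7: x=-0.144, v=-2.146, θ₁=0.046, ω₁=3.039, θ₂=0.104, ω₂=0.473
apply F[7]=-18.061 → step 8: x=-0.190, v=-2.446, θ₁=0.111, ω₁=3.508, θ₂=0.113, ω₂=0.476
apply F[8]=+13.149 → step 9: x=-0.237, v=-2.239, θ₁=0.178, ω₁=3.246, θ₂=0.123, ω₂=0.471
apply F[9]=+20.000 → step 10: x=-0.279, v=-1.935, θ₁=0.240, ω₁=2.869, θ₂=0.132, ω₂=0.448
apply F[10]=+20.000 → step 11: x=-0.314, v=-1.647, θ₁=0.294, ω₁=2.545, θ₂=0.141, ω₂=0.401
apply F[11]=+20.000 → step 12: x=-0.345, v=-1.375, θ₁=0.342, ω₁=2.271, θ₂=0.148, ω₂=0.330
apply F[12]=+20.000 → step 13: x=-0.369, v=-1.117, θ₁=0.385, ω₁=2.042, θ₂=0.154, ω₂=0.235
apply F[13]=+20.000 → step 14: x=-0.389, v=-0.871, θ₁=0.424, ω₁=1.853, θ₂=0.157, ω₂=0.118
apply F[14]=+20.000 → step 15: x=-0.404, v=-0.635, θ₁=0.459, ω₁=1.699, θ₂=0.158, ω₂=-0.019
apply F[15]=+20.000 → step 16: x=-0.415, v=-0.409, θ₁=0.492, ω₁=1.576, θ₂=0.156, ω₂=-0.176
apply F[16]=+20.000 → step 17: x=-0.421, v=-0.189, θ₁=0.522, ω₁=1.480, θ₂=0.151, ω₂=-0.351
apply F[17]=+20.000 → step 18: x=-0.422, v=0.024, θ₁=0.551, ω₁=1.408, θ₂=0.142, ω₂=-0.543
apply F[18]=+20.000 → step 19: x=-0.420, v=0.233, θ₁=0.579, ω₁=1.356, θ₂=0.129, ω₂=-0.752
apply F[19]=+20.000 → step 20: x=-0.413, v=0.438, θ₁=0.606, ω₁=1.322, θ₂=0.112, ω₂=-0.978
apply F[20]=+20.000 → step 21: x=-0.402, v=0.640, θ₁=0.632, ω₁=1.304, θ₂=0.090, ω₂=-1.219
apply F[21]=+20.000 → step 22: x=-0.388, v=0.841, θ₁=0.658, ω₁=1.298, θ₂=0.063, ω₂=-1.476
apply F[22]=+20.000 → step 23: x=-0.369, v=1.041, θ₁=0.684, ω₁=1.302, θ₂=0.031, ω₂=-1.747
apply F[23]=+20.000 → step 24: x=-0.346, v=1.240, θ₁=0.710, ω₁=1.313, θ₂=-0.007, ω₂=-2.032
apply F[24]=+20.000 → step 25: x=-0.319, v=1.440, θ₁=0.736, ω₁=1.327, θ₂=-0.050, ω₂=-2.330
apply F[25]=+20.000 → step 26: x=-0.288, v=1.641, θ₁=0.763, ω₁=1.343, θ₂=-0.100, ω₂=-2.639
apply F[26]=+20.000 → step 27: x=-0.253, v=1.842, θ₁=0.790, ω₁=1.355, θ₂=-0.156, ω₂=-2.959
apply F[27]=+20.000 → step 28: x=-0.215, v=2.045, θ₁=0.817, ω₁=1.361, θ₂=-0.219, ω₂=-3.287
apply F[28]=+20.000 → step 29: x=-0.172, v=2.248, θ₁=0.844, ω₁=1.357, θ₂=-0.288, ω₂=-3.625
apply F[29]=+20.000 → step 30: x=-0.125, v=2.450, θ₁=0.871, ω₁=1.341, θ₂=-0.364, ω₂=-3.970
apply F[30]=+20.000 → step 31: x=-0.074, v=2.652, θ₁=0.898, ω₁=1.309, θ₂=-0.447, ω₂=-4.324
apply F[31]=+20.000 → step 32: x=-0.019, v=2.850, θ₁=0.924, ω₁=1.260, θ₂=-0.537, ω₂=-4.688
apply F[32]=+20.000 → step 33: x=0.040, v=3.044, θ₁=0.948, ω₁=1.191, θ₂=-0.634, ω₂=-5.063
apply F[33]=+20.000 → step 34: x=0.103, v=3.230, θ₁=0.971, ω₁=1.102, θ₂=-0.739, ω₂=-5.450
apply F[34]=+20.000 → step 35: x=0.170, v=3.407, θ₁=0.992, ω₁=0.992, θ₂=-0.852, ω₂=-5.851
apply F[35]=+20.000 → step 36: x=0.239, v=3.570, θ₁=1.011, ω₁=0.865, θ₂=-0.973, ω₂=-6.264
apply F[36]=+20.000 → step 37: x=0.312, v=3.716, θ₁=1.027, ω₁=0.727, θ₂=-1.103, ω₂=-6.687
apply F[37]=+20.000 → step 38: x=0.388, v=3.841, θ₁=1.040, ω₁=0.585, θ₂=-1.241, ω₂=-7.112
apply F[38]=+20.000 → step 39: x=0.466, v=3.941, θ₁=1.050, ω₁=0.458, θ₂=-1.387, ω₂=-7.526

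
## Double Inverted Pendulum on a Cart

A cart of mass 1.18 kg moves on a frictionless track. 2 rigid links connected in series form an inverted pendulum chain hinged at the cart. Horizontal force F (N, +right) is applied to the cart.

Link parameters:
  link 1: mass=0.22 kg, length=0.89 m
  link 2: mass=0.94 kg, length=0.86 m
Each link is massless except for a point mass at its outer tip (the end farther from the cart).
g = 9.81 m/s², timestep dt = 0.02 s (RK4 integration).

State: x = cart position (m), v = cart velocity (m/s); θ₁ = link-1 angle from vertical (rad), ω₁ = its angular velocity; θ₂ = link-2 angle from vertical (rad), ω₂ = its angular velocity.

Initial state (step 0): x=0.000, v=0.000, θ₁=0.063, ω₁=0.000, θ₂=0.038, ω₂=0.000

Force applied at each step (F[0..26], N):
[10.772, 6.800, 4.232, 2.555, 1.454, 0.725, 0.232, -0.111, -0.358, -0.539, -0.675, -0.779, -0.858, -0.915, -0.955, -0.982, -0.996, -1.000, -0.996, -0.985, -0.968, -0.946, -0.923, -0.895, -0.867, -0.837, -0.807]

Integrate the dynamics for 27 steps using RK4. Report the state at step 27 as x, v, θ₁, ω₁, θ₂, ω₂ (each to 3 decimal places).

Answer: x=0.141, v=0.109, θ₁=-0.015, ω₁=-0.020, θ₂=-0.011, ω₂=-0.034

Derivation:
apply F[0]=+10.772 → step 1: x=0.002, v=0.170, θ₁=0.061, ω₁=-0.153, θ₂=0.038, ω₂=-0.031
apply F[1]=+6.800 → step 2: x=0.006, v=0.273, θ₁=0.058, ω₁=-0.234, θ₂=0.037, ω₂=-0.059
apply F[2]=+4.232 → step 3: x=0.012, v=0.334, θ₁=0.053, ω₁=-0.272, θ₂=0.035, ω₂=-0.082
apply F[3]=+2.555 → step 4: x=0.019, v=0.368, θ₁=0.047, ω₁=-0.284, θ₂=0.034, ω₂=-0.100
apply F[4]=+1.454 → step 5: x=0.027, v=0.384, θ₁=0.041, ω₁=-0.282, θ₂=0.031, ω₂=-0.114
apply F[5]=+0.725 → step 6: x=0.034, v=0.389, θ₁=0.036, ω₁=-0.271, θ₂=0.029, ω₂=-0.124
apply F[6]=+0.232 → step 7: x=0.042, v=0.387, θ₁=0.031, ω₁=-0.256, θ₂=0.026, ω₂=-0.131
apply F[7]=-0.111 → step 8: x=0.050, v=0.380, θ₁=0.026, ω₁=-0.239, θ₂=0.024, ω₂=-0.134
apply F[8]=-0.358 → step 9: x=0.057, v=0.369, θ₁=0.021, ω₁=-0.221, θ₂=0.021, ω₂=-0.135
apply F[9]=-0.539 → step 10: x=0.065, v=0.356, θ₁=0.017, ω₁=-0.204, θ₂=0.018, ω₂=-0.134
apply F[10]=-0.675 → step 11: x=0.072, v=0.342, θ₁=0.013, ω₁=-0.186, θ₂=0.016, ω₂=-0.131
apply F[11]=-0.779 → step 12: x=0.078, v=0.327, θ₁=0.009, ω₁=-0.170, θ₂=0.013, ω₂=-0.127
apply F[12]=-0.858 → step 13: x=0.085, v=0.311, θ₁=0.006, ω₁=-0.154, θ₂=0.011, ω₂=-0.122
apply F[13]=-0.915 → step 14: x=0.091, v=0.294, θ₁=0.003, ω₁=-0.139, θ₂=0.008, ω₂=-0.116
apply F[14]=-0.955 → step 15: x=0.096, v=0.278, θ₁=0.001, ω₁=-0.125, θ₂=0.006, ω₂=-0.110
apply F[15]=-0.982 → step 16: x=0.102, v=0.261, θ₁=-0.002, ω₁=-0.112, θ₂=0.004, ω₂=-0.103
apply F[16]=-0.996 → step 17: x=0.107, v=0.245, θ₁=-0.004, ω₁=-0.100, θ₂=0.002, ω₂=-0.096
apply F[17]=-1.000 → step 18: x=0.112, v=0.229, θ₁=-0.006, ω₁=-0.088, θ₂=0.000, ω₂=-0.089
apply F[18]=-0.996 → step 19: x=0.116, v=0.213, θ₁=-0.007, ω₁=-0.078, θ₂=-0.002, ω₂=-0.082
apply F[19]=-0.985 → step 20: x=0.120, v=0.198, θ₁=-0.009, ω₁=-0.068, θ₂=-0.003, ω₂=-0.075
apply F[20]=-0.968 → step 21: x=0.124, v=0.184, θ₁=-0.010, ω₁=-0.059, θ₂=-0.005, ω₂=-0.069
apply F[21]=-0.946 → step 22: x=0.128, v=0.170, θ₁=-0.011, ω₁=-0.051, θ₂=-0.006, ω₂=-0.062
apply F[22]=-0.923 → step 23: x=0.131, v=0.156, θ₁=-0.012, ω₁=-0.044, θ₂=-0.007, ω₂=-0.056
apply F[23]=-0.895 → step 24: x=0.134, v=0.144, θ₁=-0.013, ω₁=-0.037, θ₂=-0.008, ω₂=-0.050
apply F[24]=-0.867 → step 25: x=0.137, v=0.131, θ₁=-0.014, ω₁=-0.031, θ₂=-0.009, ω₂=-0.044
apply F[25]=-0.837 → step 26: x=0.139, v=0.120, θ₁=-0.014, ω₁=-0.025, θ₂=-0.010, ω₂=-0.039
apply F[26]=-0.807 → step 27: x=0.141, v=0.109, θ₁=-0.015, ω₁=-0.020, θ₂=-0.011, ω₂=-0.034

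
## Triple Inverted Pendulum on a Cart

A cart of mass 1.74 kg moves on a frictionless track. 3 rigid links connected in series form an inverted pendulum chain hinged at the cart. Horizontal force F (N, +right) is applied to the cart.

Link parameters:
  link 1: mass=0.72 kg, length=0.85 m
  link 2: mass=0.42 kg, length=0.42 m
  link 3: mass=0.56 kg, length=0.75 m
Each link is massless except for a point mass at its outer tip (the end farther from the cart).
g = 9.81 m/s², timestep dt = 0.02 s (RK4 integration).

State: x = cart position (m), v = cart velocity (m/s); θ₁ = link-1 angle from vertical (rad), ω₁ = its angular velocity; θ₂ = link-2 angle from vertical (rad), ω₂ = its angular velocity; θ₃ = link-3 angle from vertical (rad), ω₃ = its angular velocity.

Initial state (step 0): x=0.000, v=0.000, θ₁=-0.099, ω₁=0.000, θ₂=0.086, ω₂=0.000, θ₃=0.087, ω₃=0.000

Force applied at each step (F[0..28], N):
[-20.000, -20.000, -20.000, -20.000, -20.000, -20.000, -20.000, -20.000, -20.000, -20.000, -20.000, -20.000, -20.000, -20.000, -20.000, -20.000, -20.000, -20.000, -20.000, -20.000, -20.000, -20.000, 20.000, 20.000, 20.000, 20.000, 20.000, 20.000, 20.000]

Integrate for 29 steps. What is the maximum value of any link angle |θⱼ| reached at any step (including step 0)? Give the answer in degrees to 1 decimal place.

apply F[0]=-20.000 → step 1: x=-0.002, v=-0.210, θ₁=-0.097, ω₁=0.164, θ₂=0.088, ω₂=0.213, θ₃=0.087, ω₃=0.000
apply F[1]=-20.000 → step 2: x=-0.008, v=-0.421, θ₁=-0.092, ω₁=0.329, θ₂=0.095, ω₂=0.428, θ₃=0.087, ω₃=-0.002
apply F[2]=-20.000 → step 3: x=-0.019, v=-0.634, θ₁=-0.084, ω₁=0.499, θ₂=0.105, ω₂=0.647, θ₃=0.087, ω₃=-0.010
apply F[3]=-20.000 → step 4: x=-0.034, v=-0.849, θ₁=-0.072, ω₁=0.676, θ₂=0.120, ω₂=0.869, θ₃=0.087, ω₃=-0.025
apply F[4]=-20.000 → step 5: x=-0.053, v=-1.067, θ₁=-0.057, ω₁=0.862, θ₂=0.140, ω₂=1.096, θ₃=0.086, ω₃=-0.049
apply F[5]=-20.000 → step 6: x=-0.076, v=-1.288, θ₁=-0.038, ω₁=1.059, θ₂=0.164, ω₂=1.325, θ₃=0.085, ω₃=-0.083
apply F[6]=-20.000 → step 7: x=-0.104, v=-1.514, θ₁=-0.015, ω₁=1.270, θ₂=0.193, ω₂=1.551, θ₃=0.082, ω₃=-0.127
apply F[7]=-20.000 → step 8: x=-0.137, v=-1.744, θ₁=0.013, ω₁=1.498, θ₂=0.226, ω₂=1.767, θ₃=0.079, ω₃=-0.177
apply F[8]=-20.000 → step 9: x=-0.174, v=-1.977, θ₁=0.045, ω₁=1.744, θ₂=0.264, ω₂=1.962, θ₃=0.075, ω₃=-0.229
apply F[9]=-20.000 → step 10: x=-0.216, v=-2.212, θ₁=0.083, ω₁=2.009, θ₂=0.304, ω₂=2.122, θ₃=0.070, ω₃=-0.276
apply F[10]=-20.000 → step 11: x=-0.263, v=-2.449, θ₁=0.126, ω₁=2.295, θ₂=0.348, ω₂=2.233, θ₃=0.064, ω₃=-0.310
apply F[11]=-20.000 → step 12: x=-0.314, v=-2.683, θ₁=0.175, ω₁=2.598, θ₂=0.393, ω₂=2.278, θ₃=0.058, ω₃=-0.319
apply F[12]=-20.000 → step 13: x=-0.370, v=-2.911, θ₁=0.230, ω₁=2.915, θ₂=0.439, ω₂=2.248, θ₃=0.052, ω₃=-0.294
apply F[13]=-20.000 → step 14: x=-0.430, v=-3.131, θ₁=0.291, ω₁=3.241, θ₂=0.483, ω₂=2.137, θ₃=0.047, ω₃=-0.227
apply F[14]=-20.000 → step 15: x=-0.495, v=-3.335, θ₁=0.360, ω₁=3.566, θ₂=0.524, ω₂=1.950, θ₃=0.043, ω₃=-0.110
apply F[15]=-20.000 → step 16: x=-0.564, v=-3.520, θ₁=0.434, ω₁=3.883, θ₂=0.560, ω₂=1.700, θ₃=0.043, ω₃=0.062
apply F[16]=-20.000 → step 17: x=-0.636, v=-3.680, θ₁=0.515, ω₁=4.179, θ₂=0.591, ω₂=1.411, θ₃=0.046, ω₃=0.288
apply F[17]=-20.000 → step 18: x=-0.711, v=-3.811, θ₁=0.601, ω₁=4.444, θ₂=0.617, ω₂=1.118, θ₃=0.054, ω₃=0.567
apply F[18]=-20.000 → step 19: x=-0.788, v=-3.911, θ₁=0.692, ω₁=4.671, θ₂=0.636, ω₂=0.857, θ₃=0.069, ω₃=0.891
apply F[19]=-20.000 → step 20: x=-0.867, v=-3.980, θ₁=0.788, ω₁=4.854, θ₂=0.652, ω₂=0.669, θ₃=0.090, ω₃=1.248
apply F[20]=-20.000 → step 21: x=-0.947, v=-4.020, θ₁=0.886, ω₁=4.991, θ₂=0.664, ω₂=0.583, θ₃=0.119, ω₃=1.624
apply F[21]=-20.000 → step 22: x=-1.028, v=-4.036, θ₁=0.987, ω₁=5.087, θ₂=0.676, ω₂=0.620, θ₃=0.155, ω₃=2.002
apply F[22]=+20.000 → step 23: x=-1.105, v=-3.741, θ₁=1.088, ω₁=5.067, θ₂=0.688, ω₂=0.625, θ₃=0.196, ω₃=2.118
apply F[23]=+20.000 → step 24: x=-1.177, v=-3.444, θ₁=1.190, ω₁=5.078, θ₂=0.701, ω₂=0.666, θ₃=0.240, ω₃=2.226
apply F[24]=+20.000 → step 25: x=-1.243, v=-3.142, θ₁=1.292, ω₁=5.118, θ₂=0.715, ω₂=0.746, θ₃=0.285, ω₃=2.330
apply F[25]=+20.000 → step 26: x=-1.303, v=-2.833, θ₁=1.395, ω₁=5.186, θ₂=0.731, ω₂=0.876, θ₃=0.333, ω₃=2.432
apply F[26]=+20.000 → step 27: x=-1.356, v=-2.515, θ₁=1.499, ω₁=5.279, θ₂=0.750, ω₂=1.066, θ₃=0.383, ω₃=2.532
apply F[27]=+20.000 → step 28: x=-1.403, v=-2.186, θ₁=1.606, ω₁=5.397, θ₂=0.774, ω₂=1.330, θ₃=0.434, ω₃=2.632
apply F[28]=+20.000 → step 29: x=-1.444, v=-1.844, θ₁=1.715, ω₁=5.538, θ₂=0.804, ω₂=1.683, θ₃=0.488, ω₃=2.733
Max |angle| over trajectory = 1.715 rad = 98.3°.

Answer: 98.3°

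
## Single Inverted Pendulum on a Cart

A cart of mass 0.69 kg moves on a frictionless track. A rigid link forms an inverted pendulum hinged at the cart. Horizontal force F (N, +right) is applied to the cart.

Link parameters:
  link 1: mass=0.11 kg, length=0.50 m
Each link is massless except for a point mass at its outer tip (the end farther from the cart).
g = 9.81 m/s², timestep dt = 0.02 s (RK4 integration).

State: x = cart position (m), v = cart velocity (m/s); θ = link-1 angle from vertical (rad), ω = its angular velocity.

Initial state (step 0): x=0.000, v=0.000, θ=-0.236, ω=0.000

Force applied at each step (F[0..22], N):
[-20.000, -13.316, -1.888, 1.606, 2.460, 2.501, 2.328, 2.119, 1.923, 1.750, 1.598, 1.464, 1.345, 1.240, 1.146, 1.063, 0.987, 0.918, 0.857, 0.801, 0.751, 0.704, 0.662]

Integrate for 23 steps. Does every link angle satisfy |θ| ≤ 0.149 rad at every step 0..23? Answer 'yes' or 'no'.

Answer: no

Derivation:
apply F[0]=-20.000 → step 1: x=-0.006, v=-0.568, θ=-0.226, ω=1.015
apply F[1]=-13.316 → step 2: x=-0.021, v=-0.945, θ=-0.199, ω=1.669
apply F[2]=-1.888 → step 3: x=-0.040, v=-0.995, θ=-0.165, ω=1.696
apply F[3]=+1.606 → step 4: x=-0.060, v=-0.945, θ=-0.133, ω=1.538
apply F[4]=+2.460 → step 5: x=-0.078, v=-0.870, θ=-0.104, ω=1.344
apply F[5]=+2.501 → step 6: x=-0.094, v=-0.795, θ=-0.079, ω=1.159
apply F[6]=+2.328 → step 7: x=-0.110, v=-0.726, θ=-0.058, ω=0.994
apply F[7]=+2.119 → step 8: x=-0.124, v=-0.663, θ=-0.039, ω=0.849
apply F[8]=+1.923 → step 9: x=-0.136, v=-0.606, θ=-0.024, ω=0.724
apply F[9]=+1.750 → step 10: x=-0.148, v=-0.555, θ=-0.010, ω=0.614
apply F[10]=+1.598 → step 11: x=-0.158, v=-0.509, θ=0.001, ω=0.520
apply F[11]=+1.464 → step 12: x=-0.168, v=-0.466, θ=0.011, ω=0.438
apply F[12]=+1.345 → step 13: x=-0.177, v=-0.428, θ=0.019, ω=0.366
apply F[13]=+1.240 → step 14: x=-0.185, v=-0.393, θ=0.025, ω=0.305
apply F[14]=+1.146 → step 15: x=-0.193, v=-0.360, θ=0.031, ω=0.251
apply F[15]=+1.063 → step 16: x=-0.200, v=-0.331, θ=0.035, ω=0.205
apply F[16]=+0.987 → step 17: x=-0.206, v=-0.303, θ=0.039, ω=0.164
apply F[17]=+0.918 → step 18: x=-0.212, v=-0.278, θ=0.042, ω=0.130
apply F[18]=+0.857 → step 19: x=-0.217, v=-0.254, θ=0.044, ω=0.100
apply F[19]=+0.801 → step 20: x=-0.222, v=-0.233, θ=0.046, ω=0.074
apply F[20]=+0.751 → step 21: x=-0.227, v=-0.212, θ=0.047, ω=0.052
apply F[21]=+0.704 → step 22: x=-0.231, v=-0.193, θ=0.048, ω=0.033
apply F[22]=+0.662 → step 23: x=-0.234, v=-0.176, θ=0.049, ω=0.017
Max |angle| over trajectory = 0.236 rad; bound = 0.149 → exceeded.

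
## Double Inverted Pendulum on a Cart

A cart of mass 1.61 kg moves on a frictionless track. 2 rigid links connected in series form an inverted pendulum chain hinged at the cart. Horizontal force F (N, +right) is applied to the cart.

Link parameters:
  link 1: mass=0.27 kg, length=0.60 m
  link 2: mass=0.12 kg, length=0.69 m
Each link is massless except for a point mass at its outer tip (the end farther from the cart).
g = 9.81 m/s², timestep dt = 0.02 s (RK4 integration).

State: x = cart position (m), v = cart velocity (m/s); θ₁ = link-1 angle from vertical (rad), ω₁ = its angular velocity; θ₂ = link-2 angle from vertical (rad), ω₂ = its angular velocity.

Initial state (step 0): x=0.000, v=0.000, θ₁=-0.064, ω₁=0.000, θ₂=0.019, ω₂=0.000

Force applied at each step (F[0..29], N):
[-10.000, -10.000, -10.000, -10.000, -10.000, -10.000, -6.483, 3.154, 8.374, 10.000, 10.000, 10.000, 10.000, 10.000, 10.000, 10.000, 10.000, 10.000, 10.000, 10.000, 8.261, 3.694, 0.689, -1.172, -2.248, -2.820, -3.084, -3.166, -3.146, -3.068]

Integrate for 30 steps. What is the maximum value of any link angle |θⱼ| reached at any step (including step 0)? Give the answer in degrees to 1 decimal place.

apply F[0]=-10.000 → step 1: x=-0.001, v=-0.121, θ₁=-0.062, ω₁=0.168, θ₂=0.019, ω₂=0.035
apply F[1]=-10.000 → step 2: x=-0.005, v=-0.242, θ₁=-0.057, ω₁=0.339, θ₂=0.020, ω₂=0.069
apply F[2]=-10.000 → step 3: x=-0.011, v=-0.364, θ₁=-0.049, ω₁=0.513, θ₂=0.022, ω₂=0.100
apply F[3]=-10.000 → step 4: x=-0.019, v=-0.486, θ₁=-0.037, ω₁=0.692, θ₂=0.024, ω₂=0.127
apply F[4]=-10.000 → step 5: x=-0.030, v=-0.609, θ₁=-0.021, ω₁=0.880, θ₂=0.027, ω₂=0.149
apply F[5]=-10.000 → step 6: x=-0.044, v=-0.733, θ₁=-0.001, ω₁=1.077, θ₂=0.030, ω₂=0.165
apply F[6]=-6.483 → step 7: x=-0.059, v=-0.814, θ₁=0.021, ω₁=1.212, θ₂=0.034, ω₂=0.173
apply F[7]=+3.154 → step 8: x=-0.075, v=-0.776, θ₁=0.045, ω₁=1.160, θ₂=0.037, ω₂=0.174
apply F[8]=+8.374 → step 9: x=-0.090, v=-0.675, θ₁=0.067, ω₁=1.012, θ₂=0.041, ω₂=0.167
apply F[9]=+10.000 → step 10: x=-0.102, v=-0.554, θ₁=0.085, ω₁=0.841, θ₂=0.044, ω₂=0.153
apply F[10]=+10.000 → step 11: x=-0.112, v=-0.434, θ₁=0.101, ω₁=0.680, θ₂=0.047, ω₂=0.133
apply F[11]=+10.000 → step 12: x=-0.119, v=-0.315, θ₁=0.113, ω₁=0.526, θ₂=0.049, ω₂=0.108
apply F[12]=+10.000 → step 13: x=-0.124, v=-0.197, θ₁=0.122, ω₁=0.379, θ₂=0.051, ω₂=0.079
apply F[13]=+10.000 → step 14: x=-0.127, v=-0.079, θ₁=0.128, ω₁=0.236, θ₂=0.052, ω₂=0.047
apply F[14]=+10.000 → step 15: x=-0.128, v=0.039, θ₁=0.131, ω₁=0.095, θ₂=0.053, ω₂=0.014
apply F[15]=+10.000 → step 16: x=-0.126, v=0.156, θ₁=0.132, ω₁=-0.044, θ₂=0.053, ω₂=-0.021
apply F[16]=+10.000 → step 17: x=-0.121, v=0.274, θ₁=0.129, ω₁=-0.184, θ₂=0.052, ω₂=-0.055
apply F[17]=+10.000 → step 18: x=-0.115, v=0.392, θ₁=0.124, ω₁=-0.325, θ₂=0.051, ω₂=-0.088
apply F[18]=+10.000 → step 19: x=-0.106, v=0.510, θ₁=0.116, ω₁=-0.471, θ₂=0.049, ω₂=-0.118
apply F[19]=+10.000 → step 20: x=-0.094, v=0.629, θ₁=0.105, ω₁=-0.622, θ₂=0.046, ω₂=-0.146
apply F[20]=+8.261 → step 21: x=-0.081, v=0.727, θ₁=0.092, ω₁=-0.744, θ₂=0.043, ω₂=-0.168
apply F[21]=+3.694 → step 22: x=-0.066, v=0.769, θ₁=0.076, ω₁=-0.780, θ₂=0.039, ω₂=-0.186
apply F[22]=+0.689 → step 23: x=-0.050, v=0.774, θ₁=0.061, ω₁=-0.762, θ₂=0.035, ω₂=-0.198
apply F[23]=-1.172 → step 24: x=-0.035, v=0.757, θ₁=0.046, ω₁=-0.714, θ₂=0.031, ω₂=-0.206
apply F[24]=-2.248 → step 25: x=-0.020, v=0.727, θ₁=0.033, ω₁=-0.650, θ₂=0.027, ω₂=-0.210
apply F[25]=-2.820 → step 26: x=-0.006, v=0.691, θ₁=0.020, ω₁=-0.580, θ₂=0.023, ω₂=-0.211
apply F[26]=-3.084 → step 27: x=0.007, v=0.652, θ₁=0.009, ω₁=-0.511, θ₂=0.019, ω₂=-0.208
apply F[27]=-3.166 → step 28: x=0.020, v=0.613, θ₁=-0.000, ω₁=-0.446, θ₂=0.015, ω₂=-0.203
apply F[28]=-3.146 → step 29: x=0.032, v=0.574, θ₁=-0.008, ω₁=-0.385, θ₂=0.011, ω₂=-0.196
apply F[29]=-3.068 → step 30: x=0.043, v=0.536, θ₁=-0.016, ω₁=-0.329, θ₂=0.007, ω₂=-0.188
Max |angle| over trajectory = 0.132 rad = 7.5°.

Answer: 7.5°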